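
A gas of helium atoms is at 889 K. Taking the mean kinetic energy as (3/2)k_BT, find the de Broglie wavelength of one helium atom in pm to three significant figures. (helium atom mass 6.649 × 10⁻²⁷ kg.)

KE = (3/2)k_BT = 1.5 × 1.381 × 10⁻²³ × 889 = 1.842 × 10⁻²⁰ J.
p = √(2mKE) = √(2 × 6.649 × 10⁻²⁷ × 1.842 × 10⁻²⁰) = 1.565 × 10⁻²³ kg·m/s.
λ = h/p = 4.23 × 10⁻¹¹ m = 42.3 pm.

λ = 42.3 pm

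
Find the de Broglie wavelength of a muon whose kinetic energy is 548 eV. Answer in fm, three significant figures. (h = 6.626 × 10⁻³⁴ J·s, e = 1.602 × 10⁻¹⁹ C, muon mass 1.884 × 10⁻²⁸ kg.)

KE = 548 eV = 8.779 × 10⁻¹⁷ J.
p = √(2mKE) = √(2 × 1.884 × 10⁻²⁸ × 8.779 × 10⁻¹⁷) = 1.819 × 10⁻²² kg·m/s.
λ = h/p = 6.626 × 10⁻³⁴ / 1.819 × 10⁻²² = 3.64 × 10⁻¹² m = 3640 fm.

λ = 3640 fm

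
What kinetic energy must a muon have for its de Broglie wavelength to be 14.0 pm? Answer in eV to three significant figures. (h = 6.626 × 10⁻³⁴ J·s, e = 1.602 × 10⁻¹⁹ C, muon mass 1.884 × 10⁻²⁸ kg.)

KE = 37.1 eV

p = h/λ = 6.626 × 10⁻³⁴ / 1.400 × 10⁻¹¹ = 4.733 × 10⁻²³ kg·m/s.
KE = p²/(2m) = (4.733 × 10⁻²³)² / (2 × 1.884 × 10⁻²⁸) = 5.945 × 10⁻¹⁸ J = 37.1 eV.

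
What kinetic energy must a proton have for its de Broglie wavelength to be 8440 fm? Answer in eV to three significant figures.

KE = 11.5 eV

p = h/λ = 6.626 × 10⁻³⁴ / 8.440 × 10⁻¹² = 7.851 × 10⁻²³ kg·m/s.
KE = p²/(2m) = (7.851 × 10⁻²³)² / (2 × 1.673 × 10⁻²⁷) = 1.842 × 10⁻¹⁸ J = 11.5 eV.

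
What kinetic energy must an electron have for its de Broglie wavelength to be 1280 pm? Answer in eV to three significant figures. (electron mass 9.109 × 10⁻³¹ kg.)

KE = 0.918 eV

p = h/λ = 6.626 × 10⁻³⁴ / 1.280 × 10⁻⁹ = 5.177 × 10⁻²⁵ kg·m/s.
KE = p²/(2m) = (5.177 × 10⁻²⁵)² / (2 × 9.109 × 10⁻³¹) = 1.471 × 10⁻¹⁹ J = 0.918 eV.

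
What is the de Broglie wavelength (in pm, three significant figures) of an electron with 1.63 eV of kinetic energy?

KE = 1.63 eV = 2.611 × 10⁻¹⁹ J.
p = √(2mKE) = √(2 × 9.109 × 10⁻³¹ × 2.611 × 10⁻¹⁹) = 6.897 × 10⁻²⁵ kg·m/s.
λ = h/p = 6.626 × 10⁻³⁴ / 6.897 × 10⁻²⁵ = 9.61 × 10⁻¹⁰ m = 961 pm.

λ = 961 pm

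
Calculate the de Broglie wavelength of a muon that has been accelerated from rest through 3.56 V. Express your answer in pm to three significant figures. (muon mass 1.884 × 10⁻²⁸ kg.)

λ = 45.2 pm

KE = eV = 1.602 × 10⁻¹⁹ × 3.560 = 5.703 × 10⁻¹⁹ J.
p = √(2mKE) = √(2 × 1.884 × 10⁻²⁸ × 5.703 × 10⁻¹⁹) = 1.466 × 10⁻²³ kg·m/s.
λ = h/p = 6.626 × 10⁻³⁴ / 1.466 × 10⁻²³ = 4.52 × 10⁻¹¹ m = 45.2 pm.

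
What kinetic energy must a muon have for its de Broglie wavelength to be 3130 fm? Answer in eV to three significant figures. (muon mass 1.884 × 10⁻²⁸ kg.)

KE = 742 eV

p = h/λ = 6.626 × 10⁻³⁴ / 3.130 × 10⁻¹² = 2.117 × 10⁻²² kg·m/s.
KE = p²/(2m) = (2.117 × 10⁻²²)² / (2 × 1.884 × 10⁻²⁸) = 1.189 × 10⁻¹⁶ J = 742 eV.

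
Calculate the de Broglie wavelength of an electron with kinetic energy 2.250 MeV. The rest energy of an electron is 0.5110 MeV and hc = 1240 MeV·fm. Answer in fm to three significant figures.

λ = 457 fm

Total energy E = KE + m₀c² = 2.250 + 0.5110 = 2.7610 MeV.
(pc)² = E² − (m₀c²)² = (2.7610)² − (0.5110)² = 7.362 MeV², so pc = 2.713 MeV.
λ = hc/(pc) = 1240 MeV·fm / 2.713 MeV = 457 fm.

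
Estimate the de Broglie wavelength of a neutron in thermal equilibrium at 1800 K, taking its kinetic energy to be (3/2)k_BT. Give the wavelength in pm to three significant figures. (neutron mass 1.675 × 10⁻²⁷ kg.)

λ = 59.3 pm

KE = (3/2)k_BT = 1.5 × 1.381 × 10⁻²³ × 1800 = 3.729 × 10⁻²⁰ J.
p = √(2mKE) = √(2 × 1.675 × 10⁻²⁷ × 3.729 × 10⁻²⁰) = 1.118 × 10⁻²³ kg·m/s.
λ = h/p = 5.93 × 10⁻¹¹ m = 59.3 pm.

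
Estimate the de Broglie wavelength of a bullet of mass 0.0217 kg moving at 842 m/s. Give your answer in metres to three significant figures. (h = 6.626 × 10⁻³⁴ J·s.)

p = mv = 0.0217 × 842 = 1.827 × 10¹ kg·m/s.
λ = h/p = 6.626 × 10⁻³⁴ / 1.827 × 10¹ = 3.63 × 10⁻³⁵ m.

λ = 3.63 × 10⁻³⁵ m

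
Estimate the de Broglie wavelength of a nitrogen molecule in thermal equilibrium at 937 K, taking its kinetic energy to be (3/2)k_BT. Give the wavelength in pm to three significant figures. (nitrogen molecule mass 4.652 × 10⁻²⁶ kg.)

KE = (3/2)k_BT = 1.5 × 1.381 × 10⁻²³ × 937 = 1.941 × 10⁻²⁰ J.
p = √(2mKE) = √(2 × 4.652 × 10⁻²⁶ × 1.941 × 10⁻²⁰) = 4.250 × 10⁻²³ kg·m/s.
λ = h/p = 1.56 × 10⁻¹¹ m = 15.6 pm.

λ = 15.6 pm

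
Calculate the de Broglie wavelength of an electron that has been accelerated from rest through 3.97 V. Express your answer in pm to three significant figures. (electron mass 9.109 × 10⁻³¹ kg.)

λ = 616 pm

KE = eV = 1.602 × 10⁻¹⁹ × 3.970 = 6.360 × 10⁻¹⁹ J.
p = √(2mKE) = √(2 × 9.109 × 10⁻³¹ × 6.360 × 10⁻¹⁹) = 1.076 × 10⁻²⁴ kg·m/s.
λ = h/p = 6.626 × 10⁻³⁴ / 1.076 × 10⁻²⁴ = 6.16 × 10⁻¹⁰ m = 616 pm.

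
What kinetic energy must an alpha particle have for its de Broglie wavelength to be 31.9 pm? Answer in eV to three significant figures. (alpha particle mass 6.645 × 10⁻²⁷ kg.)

p = h/λ = 6.626 × 10⁻³⁴ / 3.190 × 10⁻¹¹ = 2.077 × 10⁻²³ kg·m/s.
KE = p²/(2m) = (2.077 × 10⁻²³)² / (2 × 6.645 × 10⁻²⁷) = 3.246 × 10⁻²⁰ J = 0.203 eV.

KE = 0.203 eV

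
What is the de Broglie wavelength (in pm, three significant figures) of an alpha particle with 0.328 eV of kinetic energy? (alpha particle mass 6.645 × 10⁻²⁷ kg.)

λ = 25.1 pm

KE = 0.328 eV = 5.255 × 10⁻²⁰ J.
p = √(2mKE) = √(2 × 6.645 × 10⁻²⁷ × 5.255 × 10⁻²⁰) = 2.643 × 10⁻²³ kg·m/s.
λ = h/p = 6.626 × 10⁻³⁴ / 2.643 × 10⁻²³ = 2.51 × 10⁻¹¹ m = 25.1 pm.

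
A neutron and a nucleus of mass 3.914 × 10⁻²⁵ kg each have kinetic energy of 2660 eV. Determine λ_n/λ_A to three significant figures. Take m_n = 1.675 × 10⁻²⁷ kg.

At fixed KE, p = √(2mKE) so λ = h/p ∝ 1/√m.
λ_n/λ_A = √(m_A/m_n) = √(3.914 × 10⁻²⁵/1.675 × 10⁻²⁷) = √(233.7) = 15.3.

λ_n/λ_A = 15.3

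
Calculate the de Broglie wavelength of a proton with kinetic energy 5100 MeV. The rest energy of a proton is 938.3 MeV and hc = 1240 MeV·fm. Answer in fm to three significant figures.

Total energy E = KE + m₀c² = 5100 + 938.3 = 6038.3 MeV.
(pc)² = E² − (m₀c²)² = (6038.3)² − (938.3)² = 3.558 × 10⁷ MeV², so pc = 5965 MeV.
λ = hc/(pc) = 1240 MeV·fm / 5965 MeV = 0.208 fm.

λ = 0.208 fm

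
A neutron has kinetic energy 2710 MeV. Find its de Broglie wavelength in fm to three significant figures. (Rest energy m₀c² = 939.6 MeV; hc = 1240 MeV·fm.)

λ = 0.352 fm

Total energy E = KE + m₀c² = 2710 + 939.6 = 3649.6 MeV.
(pc)² = E² − (m₀c²)² = (3649.6)² − (939.6)² = 1.244 × 10⁷ MeV², so pc = 3527 MeV.
λ = hc/(pc) = 1240 MeV·fm / 3527 MeV = 0.352 fm.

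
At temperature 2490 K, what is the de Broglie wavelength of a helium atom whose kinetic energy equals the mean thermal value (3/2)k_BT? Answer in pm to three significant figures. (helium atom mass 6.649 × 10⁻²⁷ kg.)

λ = 25.3 pm

KE = (3/2)k_BT = 1.5 × 1.381 × 10⁻²³ × 2490 = 5.158 × 10⁻²⁰ J.
p = √(2mKE) = √(2 × 6.649 × 10⁻²⁷ × 5.158 × 10⁻²⁰) = 2.619 × 10⁻²³ kg·m/s.
λ = h/p = 2.53 × 10⁻¹¹ m = 25.3 pm.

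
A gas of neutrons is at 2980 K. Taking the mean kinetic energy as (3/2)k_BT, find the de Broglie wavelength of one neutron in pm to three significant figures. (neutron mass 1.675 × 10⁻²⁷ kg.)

λ = 46.1 pm

KE = (3/2)k_BT = 1.5 × 1.381 × 10⁻²³ × 2980 = 6.173 × 10⁻²⁰ J.
p = √(2mKE) = √(2 × 1.675 × 10⁻²⁷ × 6.173 × 10⁻²⁰) = 1.438 × 10⁻²³ kg·m/s.
λ = h/p = 4.61 × 10⁻¹¹ m = 46.1 pm.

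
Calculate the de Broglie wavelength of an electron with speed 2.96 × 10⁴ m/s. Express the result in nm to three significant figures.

p = mv = 9.109 × 10⁻³¹ × 2.96 × 10⁴ = 2.696 × 10⁻²⁶ kg·m/s.
λ = h/p = 6.626 × 10⁻³⁴ / 2.696 × 10⁻²⁶ = 2.46 × 10⁻⁸ m = 24.6 nm.

λ = 24.6 nm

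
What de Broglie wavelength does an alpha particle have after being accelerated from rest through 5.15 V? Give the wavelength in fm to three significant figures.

λ = 4470 fm

KE = 2eV = 2 × 1.602 × 10⁻¹⁹ × 5.150 = 1.650 × 10⁻¹⁸ J.
p = √(2mKE) = √(2 × 6.645 × 10⁻²⁷ × 1.650 × 10⁻¹⁸) = 1.481 × 10⁻²² kg·m/s.
λ = h/p = 6.626 × 10⁻³⁴ / 1.481 × 10⁻²² = 4.47 × 10⁻¹² m = 4470 fm.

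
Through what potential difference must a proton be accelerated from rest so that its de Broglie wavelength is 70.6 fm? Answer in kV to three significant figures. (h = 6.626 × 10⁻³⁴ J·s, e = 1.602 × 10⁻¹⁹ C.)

V = 164 kV

p = h/λ = 6.626 × 10⁻³⁴ / 7.060 × 10⁻¹⁴ = 9.385 × 10⁻²¹ kg·m/s.
KE = p²/(2m) = 2.632 × 10⁻¹⁴ J.
V = KE/e = 2.632 × 10⁻¹⁴ / (1.602 × 10⁻¹⁹) = 164 kV.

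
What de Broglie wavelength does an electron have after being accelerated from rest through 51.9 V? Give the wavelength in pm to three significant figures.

KE = eV = 1.602 × 10⁻¹⁹ × 51.90 = 8.314 × 10⁻¹⁸ J.
p = √(2mKE) = √(2 × 9.109 × 10⁻³¹ × 8.314 × 10⁻¹⁸) = 3.892 × 10⁻²⁴ kg·m/s.
λ = h/p = 6.626 × 10⁻³⁴ / 3.892 × 10⁻²⁴ = 1.70 × 10⁻¹⁰ m = 170 pm.

λ = 170 pm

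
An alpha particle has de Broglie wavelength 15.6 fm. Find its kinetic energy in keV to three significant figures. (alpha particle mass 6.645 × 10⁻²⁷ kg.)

p = h/λ = 6.626 × 10⁻³⁴ / 1.560 × 10⁻¹⁴ = 4.247 × 10⁻²⁰ kg·m/s.
KE = p²/(2m) = (4.247 × 10⁻²⁰)² / (2 × 6.645 × 10⁻²⁷) = 1.357 × 10⁻¹³ J = 847 keV.

KE = 847 keV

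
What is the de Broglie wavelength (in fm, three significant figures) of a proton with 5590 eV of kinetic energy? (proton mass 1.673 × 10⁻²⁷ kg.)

λ = 383 fm

KE = 5590 eV = 8.955 × 10⁻¹⁶ J.
p = √(2mKE) = √(2 × 1.673 × 10⁻²⁷ × 8.955 × 10⁻¹⁶) = 1.731 × 10⁻²¹ kg·m/s.
λ = h/p = 6.626 × 10⁻³⁴ / 1.731 × 10⁻²¹ = 3.83 × 10⁻¹³ m = 383 fm.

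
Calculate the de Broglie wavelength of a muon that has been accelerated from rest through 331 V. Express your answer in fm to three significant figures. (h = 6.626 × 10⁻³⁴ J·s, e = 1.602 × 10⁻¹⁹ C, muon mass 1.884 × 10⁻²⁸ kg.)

KE = eV = 1.602 × 10⁻¹⁹ × 331.0 = 5.303 × 10⁻¹⁷ J.
p = √(2mKE) = √(2 × 1.884 × 10⁻²⁸ × 5.303 × 10⁻¹⁷) = 1.414 × 10⁻²² kg·m/s.
λ = h/p = 6.626 × 10⁻³⁴ / 1.414 × 10⁻²² = 4.69 × 10⁻¹² m = 4690 fm.

λ = 4690 fm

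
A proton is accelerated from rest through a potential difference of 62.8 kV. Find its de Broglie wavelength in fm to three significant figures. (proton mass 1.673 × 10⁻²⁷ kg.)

λ = 114 fm

KE = eV = 1.602 × 10⁻¹⁹ × 6.280 × 10⁴ = 1.006 × 10⁻¹⁴ J.
p = √(2mKE) = √(2 × 1.673 × 10⁻²⁷ × 1.006 × 10⁻¹⁴) = 5.802 × 10⁻²¹ kg·m/s.
λ = h/p = 6.626 × 10⁻³⁴ / 5.802 × 10⁻²¹ = 1.14 × 10⁻¹³ m = 114 fm.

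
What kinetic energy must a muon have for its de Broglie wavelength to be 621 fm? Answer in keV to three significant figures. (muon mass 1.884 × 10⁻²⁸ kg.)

p = h/λ = 6.626 × 10⁻³⁴ / 6.210 × 10⁻¹³ = 1.067 × 10⁻²¹ kg·m/s.
KE = p²/(2m) = (1.067 × 10⁻²¹)² / (2 × 1.884 × 10⁻²⁸) = 3.021 × 10⁻¹⁵ J = 18.9 keV.

KE = 18.9 keV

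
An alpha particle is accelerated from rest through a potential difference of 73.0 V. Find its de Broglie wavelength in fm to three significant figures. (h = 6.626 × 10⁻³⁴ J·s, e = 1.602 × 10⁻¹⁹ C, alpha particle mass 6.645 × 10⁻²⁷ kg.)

KE = 2eV = 2 × 1.602 × 10⁻¹⁹ × 73.00 = 2.339 × 10⁻¹⁷ J.
p = √(2mKE) = √(2 × 6.645 × 10⁻²⁷ × 2.339 × 10⁻¹⁷) = 5.575 × 10⁻²² kg·m/s.
λ = h/p = 6.626 × 10⁻³⁴ / 5.575 × 10⁻²² = 1.19 × 10⁻¹² m = 1190 fm.

λ = 1190 fm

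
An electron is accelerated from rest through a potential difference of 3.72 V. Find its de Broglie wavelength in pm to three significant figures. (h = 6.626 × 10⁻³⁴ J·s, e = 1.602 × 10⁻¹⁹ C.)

λ = 636 pm

KE = eV = 1.602 × 10⁻¹⁹ × 3.720 = 5.959 × 10⁻¹⁹ J.
p = √(2mKE) = √(2 × 9.109 × 10⁻³¹ × 5.959 × 10⁻¹⁹) = 1.042 × 10⁻²⁴ kg·m/s.
λ = h/p = 6.626 × 10⁻³⁴ / 1.042 × 10⁻²⁴ = 6.36 × 10⁻¹⁰ m = 636 pm.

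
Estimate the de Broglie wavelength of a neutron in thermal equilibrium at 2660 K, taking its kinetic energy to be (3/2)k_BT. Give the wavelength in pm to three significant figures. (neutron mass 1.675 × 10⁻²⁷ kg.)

λ = 48.8 pm

KE = (3/2)k_BT = 1.5 × 1.381 × 10⁻²³ × 2660 = 5.510 × 10⁻²⁰ J.
p = √(2mKE) = √(2 × 1.675 × 10⁻²⁷ × 5.510 × 10⁻²⁰) = 1.359 × 10⁻²³ kg·m/s.
λ = h/p = 4.88 × 10⁻¹¹ m = 48.8 pm.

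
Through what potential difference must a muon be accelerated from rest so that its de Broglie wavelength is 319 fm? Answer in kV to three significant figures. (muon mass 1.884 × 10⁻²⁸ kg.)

V = 71.5 kV

p = h/λ = 6.626 × 10⁻³⁴ / 3.190 × 10⁻¹³ = 2.077 × 10⁻²¹ kg·m/s.
KE = p²/(2m) = 1.145 × 10⁻¹⁴ J.
V = KE/e = 1.145 × 10⁻¹⁴ / (1.602 × 10⁻¹⁹) = 71.5 kV.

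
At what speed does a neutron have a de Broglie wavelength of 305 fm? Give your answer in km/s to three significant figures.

v = 1300 km/s

p = h/λ = 6.626 × 10⁻³⁴ / 3.050 × 10⁻¹³ = 2.172 × 10⁻²¹ kg·m/s.
v = p/m = 2.172 × 10⁻²¹ / 1.675 × 10⁻²⁷ = 1.30 × 10⁶ m/s = 1300 km/s.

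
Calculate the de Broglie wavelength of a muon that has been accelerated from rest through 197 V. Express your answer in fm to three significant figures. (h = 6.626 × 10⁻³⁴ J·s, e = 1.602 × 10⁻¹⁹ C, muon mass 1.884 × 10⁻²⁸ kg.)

λ = 6080 fm

KE = eV = 1.602 × 10⁻¹⁹ × 197.0 = 3.156 × 10⁻¹⁷ J.
p = √(2mKE) = √(2 × 1.884 × 10⁻²⁸ × 3.156 × 10⁻¹⁷) = 1.090 × 10⁻²² kg·m/s.
λ = h/p = 6.626 × 10⁻³⁴ / 1.090 × 10⁻²² = 6.08 × 10⁻¹² m = 6080 fm.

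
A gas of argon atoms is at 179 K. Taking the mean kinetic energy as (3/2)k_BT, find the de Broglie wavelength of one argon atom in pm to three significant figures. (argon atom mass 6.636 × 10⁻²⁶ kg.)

λ = 29.9 pm

KE = (3/2)k_BT = 1.5 × 1.381 × 10⁻²³ × 179 = 3.708 × 10⁻²¹ J.
p = √(2mKE) = √(2 × 6.636 × 10⁻²⁶ × 3.708 × 10⁻²¹) = 2.218 × 10⁻²³ kg·m/s.
λ = h/p = 2.99 × 10⁻¹¹ m = 29.9 pm.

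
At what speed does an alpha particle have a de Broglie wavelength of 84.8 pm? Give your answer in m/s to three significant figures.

v = 1180 m/s

p = h/λ = 6.626 × 10⁻³⁴ / 8.480 × 10⁻¹¹ = 7.814 × 10⁻²⁴ kg·m/s.
v = p/m = 7.814 × 10⁻²⁴ / 6.645 × 10⁻²⁷ = 1.18 × 10³ m/s = 1180 m/s.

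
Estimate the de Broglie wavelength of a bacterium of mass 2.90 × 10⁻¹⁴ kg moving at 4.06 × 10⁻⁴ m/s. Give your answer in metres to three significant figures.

λ = 5.63 × 10⁻¹⁷ m

p = mv = 2.90 × 10⁻¹⁴ × 4.06 × 10⁻⁴ = 1.177 × 10⁻¹⁷ kg·m/s.
λ = h/p = 6.626 × 10⁻³⁴ / 1.177 × 10⁻¹⁷ = 5.63 × 10⁻¹⁷ m.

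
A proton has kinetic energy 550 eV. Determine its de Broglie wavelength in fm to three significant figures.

KE = 550 eV = 8.811 × 10⁻¹⁷ J.
p = √(2mKE) = √(2 × 1.673 × 10⁻²⁷ × 8.811 × 10⁻¹⁷) = 5.430 × 10⁻²² kg·m/s.
λ = h/p = 6.626 × 10⁻³⁴ / 5.430 × 10⁻²² = 1.22 × 10⁻¹² m = 1220 fm.

λ = 1220 fm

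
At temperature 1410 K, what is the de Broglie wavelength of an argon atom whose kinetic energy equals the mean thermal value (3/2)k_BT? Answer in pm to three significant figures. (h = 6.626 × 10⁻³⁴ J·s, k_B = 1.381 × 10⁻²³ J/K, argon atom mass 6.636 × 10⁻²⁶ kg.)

KE = (3/2)k_BT = 1.5 × 1.381 × 10⁻²³ × 1410 = 2.921 × 10⁻²⁰ J.
p = √(2mKE) = √(2 × 6.636 × 10⁻²⁶ × 2.921 × 10⁻²⁰) = 6.226 × 10⁻²³ kg·m/s.
λ = h/p = 1.06 × 10⁻¹¹ m = 10.6 pm.

λ = 10.6 pm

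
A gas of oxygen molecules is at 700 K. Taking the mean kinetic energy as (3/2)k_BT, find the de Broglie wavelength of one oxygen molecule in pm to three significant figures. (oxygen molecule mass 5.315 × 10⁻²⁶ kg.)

λ = 16.9 pm

KE = (3/2)k_BT = 1.5 × 1.381 × 10⁻²³ × 700 = 1.450 × 10⁻²⁰ J.
p = √(2mKE) = √(2 × 5.315 × 10⁻²⁶ × 1.450 × 10⁻²⁰) = 3.926 × 10⁻²³ kg·m/s.
λ = h/p = 1.69 × 10⁻¹¹ m = 16.9 pm.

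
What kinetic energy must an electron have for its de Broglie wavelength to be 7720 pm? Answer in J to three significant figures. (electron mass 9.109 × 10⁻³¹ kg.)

KE = 4.04 × 10⁻²¹ J

p = h/λ = 6.626 × 10⁻³⁴ / 7.720 × 10⁻⁹ = 8.583 × 10⁻²⁶ kg·m/s.
KE = p²/(2m) = (8.583 × 10⁻²⁶)² / (2 × 9.109 × 10⁻³¹) = 4.044 × 10⁻²¹ J = 4.04 × 10⁻²¹ J.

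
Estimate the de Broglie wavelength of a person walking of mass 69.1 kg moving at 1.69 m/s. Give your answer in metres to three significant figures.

λ = 5.67 × 10⁻³⁶ m

p = mv = 69.1 × 1.69 = 1.168 × 10² kg·m/s.
λ = h/p = 6.626 × 10⁻³⁴ / 1.168 × 10² = 5.67 × 10⁻³⁶ m.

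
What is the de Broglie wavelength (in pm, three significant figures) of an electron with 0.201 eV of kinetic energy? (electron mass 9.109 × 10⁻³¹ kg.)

KE = 0.201 eV = 3.220 × 10⁻²⁰ J.
p = √(2mKE) = √(2 × 9.109 × 10⁻³¹ × 3.220 × 10⁻²⁰) = 2.422 × 10⁻²⁵ kg·m/s.
λ = h/p = 6.626 × 10⁻³⁴ / 2.422 × 10⁻²⁵ = 2.74 × 10⁻⁹ m = 2740 pm.

λ = 2740 pm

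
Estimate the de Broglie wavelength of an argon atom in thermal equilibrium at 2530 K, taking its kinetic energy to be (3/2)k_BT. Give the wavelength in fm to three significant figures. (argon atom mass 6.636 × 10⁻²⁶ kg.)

λ = 7940 fm

KE = (3/2)k_BT = 1.5 × 1.381 × 10⁻²³ × 2530 = 5.241 × 10⁻²⁰ J.
p = √(2mKE) = √(2 × 6.636 × 10⁻²⁶ × 5.241 × 10⁻²⁰) = 8.340 × 10⁻²³ kg·m/s.
λ = h/p = 7.94 × 10⁻¹² m = 7940 fm.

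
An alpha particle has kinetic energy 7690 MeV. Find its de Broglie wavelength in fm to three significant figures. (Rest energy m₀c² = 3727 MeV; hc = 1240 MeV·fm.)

Total energy E = KE + m₀c² = 7690 + 3727 = 11417 MeV.
(pc)² = E² − (m₀c²)² = (11417)² − (3727)² = 1.165 × 10⁸ MeV², so pc = 1.079 × 10⁴ MeV.
λ = hc/(pc) = 1240 MeV·fm / 1.079 × 10⁴ MeV = 0.115 fm.

λ = 0.115 fm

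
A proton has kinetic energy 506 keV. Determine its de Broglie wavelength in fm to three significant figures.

KE = 506 keV = 8.106 × 10⁻¹⁴ J.
p = √(2mKE) = √(2 × 1.673 × 10⁻²⁷ × 8.106 × 10⁻¹⁴) = 1.647 × 10⁻²⁰ kg·m/s.
λ = h/p = 6.626 × 10⁻³⁴ / 1.647 × 10⁻²⁰ = 4.02 × 10⁻¹⁴ m = 40.2 fm.

λ = 40.2 fm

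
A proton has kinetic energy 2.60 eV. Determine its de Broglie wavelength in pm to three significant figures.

λ = 17.7 pm

KE = 2.60 eV = 4.165 × 10⁻¹⁹ J.
p = √(2mKE) = √(2 × 1.673 × 10⁻²⁷ × 4.165 × 10⁻¹⁹) = 3.733 × 10⁻²³ kg·m/s.
λ = h/p = 6.626 × 10⁻³⁴ / 3.733 × 10⁻²³ = 1.77 × 10⁻¹¹ m = 17.7 pm.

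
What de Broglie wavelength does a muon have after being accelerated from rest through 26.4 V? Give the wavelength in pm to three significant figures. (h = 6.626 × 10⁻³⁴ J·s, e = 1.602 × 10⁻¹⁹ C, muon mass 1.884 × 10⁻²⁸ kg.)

λ = 16.6 pm

KE = eV = 1.602 × 10⁻¹⁹ × 26.40 = 4.229 × 10⁻¹⁸ J.
p = √(2mKE) = √(2 × 1.884 × 10⁻²⁸ × 4.229 × 10⁻¹⁸) = 3.992 × 10⁻²³ kg·m/s.
λ = h/p = 6.626 × 10⁻³⁴ / 3.992 × 10⁻²³ = 1.66 × 10⁻¹¹ m = 16.6 pm.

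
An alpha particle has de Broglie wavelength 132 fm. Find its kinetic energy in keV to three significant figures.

KE = 11.8 keV

p = h/λ = 6.626 × 10⁻³⁴ / 1.320 × 10⁻¹³ = 5.020 × 10⁻²¹ kg·m/s.
KE = p²/(2m) = (5.020 × 10⁻²¹)² / (2 × 6.645 × 10⁻²⁷) = 1.896 × 10⁻¹⁵ J = 11.8 keV.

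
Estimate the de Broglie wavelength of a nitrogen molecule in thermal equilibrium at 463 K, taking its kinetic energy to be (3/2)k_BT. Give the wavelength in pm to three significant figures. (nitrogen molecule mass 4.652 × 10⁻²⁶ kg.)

λ = 22.2 pm

KE = (3/2)k_BT = 1.5 × 1.381 × 10⁻²³ × 463 = 9.591 × 10⁻²¹ J.
p = √(2mKE) = √(2 × 4.652 × 10⁻²⁶ × 9.591 × 10⁻²¹) = 2.987 × 10⁻²³ kg·m/s.
λ = h/p = 2.22 × 10⁻¹¹ m = 22.2 pm.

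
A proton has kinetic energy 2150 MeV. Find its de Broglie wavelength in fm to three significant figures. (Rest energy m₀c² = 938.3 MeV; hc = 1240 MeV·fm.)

Total energy E = KE + m₀c² = 2150 + 938.3 = 3088.3 MeV.
(pc)² = E² − (m₀c²)² = (3088.3)² − (938.3)² = 8.657 × 10⁶ MeV², so pc = 2942 MeV.
λ = hc/(pc) = 1240 MeV·fm / 2942 MeV = 0.421 fm.

λ = 0.421 fm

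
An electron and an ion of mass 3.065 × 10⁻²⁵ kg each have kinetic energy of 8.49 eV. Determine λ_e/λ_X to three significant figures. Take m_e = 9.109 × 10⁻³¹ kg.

λ_e/λ_X = 580

At fixed KE, p = √(2mKE) so λ = h/p ∝ 1/√m.
λ_e/λ_X = √(m_X/m_e) = √(3.065 × 10⁻²⁵/9.109 × 10⁻³¹) = √(3.365 × 10⁵) = 580.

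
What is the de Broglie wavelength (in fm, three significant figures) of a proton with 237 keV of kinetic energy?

λ = 58.8 fm

KE = 237 keV = 3.797 × 10⁻¹⁴ J.
p = √(2mKE) = √(2 × 1.673 × 10⁻²⁷ × 3.797 × 10⁻¹⁴) = 1.127 × 10⁻²⁰ kg·m/s.
λ = h/p = 6.626 × 10⁻³⁴ / 1.127 × 10⁻²⁰ = 5.88 × 10⁻¹⁴ m = 58.8 fm.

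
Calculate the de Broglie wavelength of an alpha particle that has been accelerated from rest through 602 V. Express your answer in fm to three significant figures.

KE = 2eV = 2 × 1.602 × 10⁻¹⁹ × 602.0 = 1.929 × 10⁻¹⁶ J.
p = √(2mKE) = √(2 × 6.645 × 10⁻²⁷ × 1.929 × 10⁻¹⁶) = 1.601 × 10⁻²¹ kg·m/s.
λ = h/p = 6.626 × 10⁻³⁴ / 1.601 × 10⁻²¹ = 4.14 × 10⁻¹³ m = 414 fm.

λ = 414 fm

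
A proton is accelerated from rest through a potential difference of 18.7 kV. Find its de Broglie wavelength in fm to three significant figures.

λ = 209 fm

KE = eV = 1.602 × 10⁻¹⁹ × 1.870 × 10⁴ = 2.996 × 10⁻¹⁵ J.
p = √(2mKE) = √(2 × 1.673 × 10⁻²⁷ × 2.996 × 10⁻¹⁵) = 3.166 × 10⁻²¹ kg·m/s.
λ = h/p = 6.626 × 10⁻³⁴ / 3.166 × 10⁻²¹ = 2.09 × 10⁻¹³ m = 209 fm.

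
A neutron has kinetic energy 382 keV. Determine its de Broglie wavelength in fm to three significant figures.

KE = 382 keV = 6.120 × 10⁻¹⁴ J.
p = √(2mKE) = √(2 × 1.675 × 10⁻²⁷ × 6.120 × 10⁻¹⁴) = 1.432 × 10⁻²⁰ kg·m/s.
λ = h/p = 6.626 × 10⁻³⁴ / 1.432 × 10⁻²⁰ = 4.63 × 10⁻¹⁴ m = 46.3 fm.

λ = 46.3 fm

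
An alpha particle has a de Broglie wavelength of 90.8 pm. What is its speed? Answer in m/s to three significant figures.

p = h/λ = 6.626 × 10⁻³⁴ / 9.080 × 10⁻¹¹ = 7.297 × 10⁻²⁴ kg·m/s.
v = p/m = 7.297 × 10⁻²⁴ / 6.645 × 10⁻²⁷ = 1.10 × 10³ m/s = 1100 m/s.

v = 1100 m/s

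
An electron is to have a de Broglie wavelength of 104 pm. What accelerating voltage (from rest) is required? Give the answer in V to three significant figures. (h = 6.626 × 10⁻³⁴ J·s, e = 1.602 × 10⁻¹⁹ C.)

p = h/λ = 6.626 × 10⁻³⁴ / 1.040 × 10⁻¹⁰ = 6.371 × 10⁻²⁴ kg·m/s.
KE = p²/(2m) = 2.228 × 10⁻¹⁷ J.
V = KE/e = 2.228 × 10⁻¹⁷ / (1.602 × 10⁻¹⁹) = 139 V.

V = 139 V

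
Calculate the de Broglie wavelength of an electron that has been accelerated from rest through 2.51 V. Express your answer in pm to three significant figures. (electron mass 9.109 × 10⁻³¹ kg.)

KE = eV = 1.602 × 10⁻¹⁹ × 2.510 = 4.021 × 10⁻¹⁹ J.
p = √(2mKE) = √(2 × 9.109 × 10⁻³¹ × 4.021 × 10⁻¹⁹) = 8.559 × 10⁻²⁵ kg·m/s.
λ = h/p = 6.626 × 10⁻³⁴ / 8.559 × 10⁻²⁵ = 7.74 × 10⁻¹⁰ m = 774 pm.

λ = 774 pm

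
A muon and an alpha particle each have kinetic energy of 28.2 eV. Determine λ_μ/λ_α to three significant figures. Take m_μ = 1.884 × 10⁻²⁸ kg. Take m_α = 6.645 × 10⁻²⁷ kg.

At fixed KE, p = √(2mKE) so λ = h/p ∝ 1/√m.
λ_μ/λ_α = √(m_α/m_μ) = √(6.645 × 10⁻²⁷/1.884 × 10⁻²⁸) = √(35.27) = 5.94.

λ_μ/λ_α = 5.94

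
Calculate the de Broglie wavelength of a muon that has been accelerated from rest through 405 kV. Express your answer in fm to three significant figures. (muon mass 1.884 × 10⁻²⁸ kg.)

λ = 134 fm

KE = eV = 1.602 × 10⁻¹⁹ × 4.050 × 10⁵ = 6.488 × 10⁻¹⁴ J.
p = √(2mKE) = √(2 × 1.884 × 10⁻²⁸ × 6.488 × 10⁻¹⁴) = 4.944 × 10⁻²¹ kg·m/s.
λ = h/p = 6.626 × 10⁻³⁴ / 4.944 × 10⁻²¹ = 1.34 × 10⁻¹³ m = 134 fm.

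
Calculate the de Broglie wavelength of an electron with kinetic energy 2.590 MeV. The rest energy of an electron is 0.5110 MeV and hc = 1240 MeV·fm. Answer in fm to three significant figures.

λ = 405 fm

Total energy E = KE + m₀c² = 2.590 + 0.5110 = 3.1010 MeV.
(pc)² = E² − (m₀c²)² = (3.1010)² − (0.5110)² = 9.355 MeV², so pc = 3.059 MeV.
λ = hc/(pc) = 1240 MeV·fm / 3.059 MeV = 405 fm.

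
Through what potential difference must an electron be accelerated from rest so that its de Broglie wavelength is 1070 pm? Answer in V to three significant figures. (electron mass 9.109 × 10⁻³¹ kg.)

V = 1.31 V

p = h/λ = 6.626 × 10⁻³⁴ / 1.070 × 10⁻⁹ = 6.193 × 10⁻²⁵ kg·m/s.
KE = p²/(2m) = 2.105 × 10⁻¹⁹ J.
V = KE/e = 2.105 × 10⁻¹⁹ / (1.602 × 10⁻¹⁹) = 1.31 V.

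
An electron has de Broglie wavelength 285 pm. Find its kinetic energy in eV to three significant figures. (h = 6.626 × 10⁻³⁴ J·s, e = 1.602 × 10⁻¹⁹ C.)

KE = 18.5 eV

p = h/λ = 6.626 × 10⁻³⁴ / 2.850 × 10⁻¹⁰ = 2.325 × 10⁻²⁴ kg·m/s.
KE = p²/(2m) = (2.325 × 10⁻²⁴)² / (2 × 9.109 × 10⁻³¹) = 2.967 × 10⁻¹⁸ J = 18.5 eV.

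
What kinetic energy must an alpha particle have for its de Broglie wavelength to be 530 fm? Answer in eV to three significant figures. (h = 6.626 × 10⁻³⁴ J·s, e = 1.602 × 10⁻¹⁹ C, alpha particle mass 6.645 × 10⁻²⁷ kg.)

KE = 734 eV

p = h/λ = 6.626 × 10⁻³⁴ / 5.300 × 10⁻¹³ = 1.250 × 10⁻²¹ kg·m/s.
KE = p²/(2m) = (1.250 × 10⁻²¹)² / (2 × 6.645 × 10⁻²⁷) = 1.176 × 10⁻¹⁶ J = 734 eV.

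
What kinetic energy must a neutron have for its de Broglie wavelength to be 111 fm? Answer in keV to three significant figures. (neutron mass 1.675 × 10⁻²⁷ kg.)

KE = 66.4 keV

p = h/λ = 6.626 × 10⁻³⁴ / 1.110 × 10⁻¹³ = 5.969 × 10⁻²¹ kg·m/s.
KE = p²/(2m) = (5.969 × 10⁻²¹)² / (2 × 1.675 × 10⁻²⁷) = 1.064 × 10⁻¹⁴ J = 66.4 keV.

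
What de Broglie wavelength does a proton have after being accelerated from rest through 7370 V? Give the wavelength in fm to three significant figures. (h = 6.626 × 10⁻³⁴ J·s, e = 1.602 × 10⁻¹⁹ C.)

λ = 333 fm

KE = eV = 1.602 × 10⁻¹⁹ × 7370 = 1.181 × 10⁻¹⁵ J.
p = √(2mKE) = √(2 × 1.673 × 10⁻²⁷ × 1.181 × 10⁻¹⁵) = 1.988 × 10⁻²¹ kg·m/s.
λ = h/p = 6.626 × 10⁻³⁴ / 1.988 × 10⁻²¹ = 3.33 × 10⁻¹³ m = 333 fm.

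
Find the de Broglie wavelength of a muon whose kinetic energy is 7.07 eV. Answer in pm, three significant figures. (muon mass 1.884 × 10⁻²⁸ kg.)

λ = 32.1 pm

KE = 7.07 eV = 1.133 × 10⁻¹⁸ J.
p = √(2mKE) = √(2 × 1.884 × 10⁻²⁸ × 1.133 × 10⁻¹⁸) = 2.066 × 10⁻²³ kg·m/s.
λ = h/p = 6.626 × 10⁻³⁴ / 2.066 × 10⁻²³ = 3.21 × 10⁻¹¹ m = 32.1 pm.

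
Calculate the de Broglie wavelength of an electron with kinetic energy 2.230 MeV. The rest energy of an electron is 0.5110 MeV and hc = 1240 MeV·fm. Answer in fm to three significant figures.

λ = 460 fm

Total energy E = KE + m₀c² = 2.230 + 0.5110 = 2.7410 MeV.
(pc)² = E² − (m₀c²)² = (2.7410)² − (0.5110)² = 7.252 MeV², so pc = 2.693 MeV.
λ = hc/(pc) = 1240 MeV·fm / 2.693 MeV = 460 fm.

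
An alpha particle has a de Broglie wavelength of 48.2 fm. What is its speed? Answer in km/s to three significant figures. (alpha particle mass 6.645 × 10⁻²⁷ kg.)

v = 2070 km/s

p = h/λ = 6.626 × 10⁻³⁴ / 4.820 × 10⁻¹⁴ = 1.375 × 10⁻²⁰ kg·m/s.
v = p/m = 1.375 × 10⁻²⁰ / 6.645 × 10⁻²⁷ = 2.07 × 10⁶ m/s = 2070 km/s.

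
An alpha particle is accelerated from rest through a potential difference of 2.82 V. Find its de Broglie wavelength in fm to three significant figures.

KE = 2eV = 2 × 1.602 × 10⁻¹⁹ × 2.820 = 9.035 × 10⁻¹⁹ J.
p = √(2mKE) = √(2 × 6.645 × 10⁻²⁷ × 9.035 × 10⁻¹⁹) = 1.096 × 10⁻²² kg·m/s.
λ = h/p = 6.626 × 10⁻³⁴ / 1.096 × 10⁻²² = 6.05 × 10⁻¹² m = 6050 fm.

λ = 6050 fm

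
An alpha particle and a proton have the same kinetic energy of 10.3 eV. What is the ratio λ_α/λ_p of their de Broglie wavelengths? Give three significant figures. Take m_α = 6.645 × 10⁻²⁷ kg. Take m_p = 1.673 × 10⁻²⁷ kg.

λ_α/λ_p = 0.502

At fixed KE, p = √(2mKE) so λ = h/p ∝ 1/√m.
λ_α/λ_p = √(m_p/m_α) = √(1.673 × 10⁻²⁷/6.645 × 10⁻²⁷) = √(0.2518) = 0.502.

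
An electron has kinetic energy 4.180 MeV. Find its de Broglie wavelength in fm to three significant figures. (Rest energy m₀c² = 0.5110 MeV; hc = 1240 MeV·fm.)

λ = 266 fm

Total energy E = KE + m₀c² = 4.180 + 0.5110 = 4.6910 MeV.
(pc)² = E² − (m₀c²)² = (4.6910)² − (0.5110)² = 21.74 MeV², so pc = 4.663 MeV.
λ = hc/(pc) = 1240 MeV·fm / 4.663 MeV = 266 fm.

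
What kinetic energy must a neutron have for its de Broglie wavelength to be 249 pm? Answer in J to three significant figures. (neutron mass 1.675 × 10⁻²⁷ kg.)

p = h/λ = 6.626 × 10⁻³⁴ / 2.490 × 10⁻¹⁰ = 2.661 × 10⁻²⁴ kg·m/s.
KE = p²/(2m) = (2.661 × 10⁻²⁴)² / (2 × 1.675 × 10⁻²⁷) = 2.114 × 10⁻²¹ J = 2.11 × 10⁻²¹ J.

KE = 2.11 × 10⁻²¹ J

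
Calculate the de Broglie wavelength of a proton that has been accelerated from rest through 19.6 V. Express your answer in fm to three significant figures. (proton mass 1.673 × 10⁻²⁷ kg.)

KE = eV = 1.602 × 10⁻¹⁹ × 19.60 = 3.140 × 10⁻¹⁸ J.
p = √(2mKE) = √(2 × 1.673 × 10⁻²⁷ × 3.140 × 10⁻¹⁸) = 1.025 × 10⁻²² kg·m/s.
λ = h/p = 6.626 × 10⁻³⁴ / 1.025 × 10⁻²² = 6.46 × 10⁻¹² m = 6460 fm.

λ = 6460 fm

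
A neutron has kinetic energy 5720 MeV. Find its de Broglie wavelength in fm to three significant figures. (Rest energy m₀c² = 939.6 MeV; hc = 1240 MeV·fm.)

Total energy E = KE + m₀c² = 5720 + 939.6 = 6659.6 MeV.
(pc)² = E² − (m₀c²)² = (6659.6)² − (939.6)² = 4.347 × 10⁷ MeV², so pc = 6593 MeV.
λ = hc/(pc) = 1240 MeV·fm / 6593 MeV = 0.188 fm.

λ = 0.188 fm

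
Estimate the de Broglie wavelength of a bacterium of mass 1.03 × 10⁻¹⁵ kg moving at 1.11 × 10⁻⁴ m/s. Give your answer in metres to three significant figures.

λ = 5.80 × 10⁻¹⁵ m

p = mv = 1.03 × 10⁻¹⁵ × 1.11 × 10⁻⁴ = 1.143 × 10⁻¹⁹ kg·m/s.
λ = h/p = 6.626 × 10⁻³⁴ / 1.143 × 10⁻¹⁹ = 5.80 × 10⁻¹⁵ m.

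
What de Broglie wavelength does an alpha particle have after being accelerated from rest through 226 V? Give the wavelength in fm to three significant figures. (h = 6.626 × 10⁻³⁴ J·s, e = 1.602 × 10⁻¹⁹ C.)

λ = 675 fm

KE = 2eV = 2 × 1.602 × 10⁻¹⁹ × 226.0 = 7.241 × 10⁻¹⁷ J.
p = √(2mKE) = √(2 × 6.645 × 10⁻²⁷ × 7.241 × 10⁻¹⁷) = 9.810 × 10⁻²² kg·m/s.
λ = h/p = 6.626 × 10⁻³⁴ / 9.810 × 10⁻²² = 6.75 × 10⁻¹³ m = 675 fm.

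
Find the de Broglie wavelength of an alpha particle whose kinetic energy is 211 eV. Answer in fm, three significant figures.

λ = 989 fm

KE = 211 eV = 3.380 × 10⁻¹⁷ J.
p = √(2mKE) = √(2 × 6.645 × 10⁻²⁷ × 3.380 × 10⁻¹⁷) = 6.702 × 10⁻²² kg·m/s.
λ = h/p = 6.626 × 10⁻³⁴ / 6.702 × 10⁻²² = 9.89 × 10⁻¹³ m = 989 fm.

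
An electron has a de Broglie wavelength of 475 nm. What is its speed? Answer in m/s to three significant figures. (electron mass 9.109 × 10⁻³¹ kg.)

v = 1530 m/s

p = h/λ = 6.626 × 10⁻³⁴ / 4.750 × 10⁻⁷ = 1.395 × 10⁻²⁷ kg·m/s.
v = p/m = 1.395 × 10⁻²⁷ / 9.109 × 10⁻³¹ = 1.53 × 10³ m/s = 1530 m/s.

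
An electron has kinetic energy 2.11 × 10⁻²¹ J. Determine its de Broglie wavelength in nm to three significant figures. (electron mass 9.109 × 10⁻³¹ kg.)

λ = 10.7 nm

p = √(2mKE) = √(2 × 9.109 × 10⁻³¹ × 2.110 × 10⁻²¹) = 6.200 × 10⁻²⁶ kg·m/s.
λ = h/p = 6.626 × 10⁻³⁴ / 6.200 × 10⁻²⁶ = 1.07 × 10⁻⁸ m = 10.7 nm.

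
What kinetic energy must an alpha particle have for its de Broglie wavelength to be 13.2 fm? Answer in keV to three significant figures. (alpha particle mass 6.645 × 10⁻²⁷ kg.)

KE = 1180 keV

p = h/λ = 6.626 × 10⁻³⁴ / 1.320 × 10⁻¹⁴ = 5.020 × 10⁻²⁰ kg·m/s.
KE = p²/(2m) = (5.020 × 10⁻²⁰)² / (2 × 6.645 × 10⁻²⁷) = 1.896 × 10⁻¹³ J = 1180 keV.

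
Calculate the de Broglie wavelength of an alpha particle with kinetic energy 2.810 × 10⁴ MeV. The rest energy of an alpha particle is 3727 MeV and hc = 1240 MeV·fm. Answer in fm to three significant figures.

Total energy E = KE + m₀c² = 2.810 × 10⁴ + 3727 = 31827 MeV.
(pc)² = E² − (m₀c²)² = (31827)² − (3727)² = 9.991 × 10⁸ MeV², so pc = 3.161 × 10⁴ MeV.
λ = hc/(pc) = 1240 MeV·fm / 3.161 × 10⁴ MeV = 0.0392 fm.

λ = 0.0392 fm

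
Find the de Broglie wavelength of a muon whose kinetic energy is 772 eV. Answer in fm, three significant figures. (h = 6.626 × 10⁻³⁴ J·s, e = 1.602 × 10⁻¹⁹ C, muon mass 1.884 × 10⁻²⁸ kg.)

KE = 772 eV = 1.237 × 10⁻¹⁶ J.
p = √(2mKE) = √(2 × 1.884 × 10⁻²⁸ × 1.237 × 10⁻¹⁶) = 2.159 × 10⁻²² kg·m/s.
λ = h/p = 6.626 × 10⁻³⁴ / 2.159 × 10⁻²² = 3.07 × 10⁻¹² m = 3070 fm.

λ = 3070 fm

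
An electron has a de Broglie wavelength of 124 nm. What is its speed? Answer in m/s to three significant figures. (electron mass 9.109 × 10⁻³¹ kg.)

v = 5870 m/s

p = h/λ = 6.626 × 10⁻³⁴ / 1.240 × 10⁻⁷ = 5.344 × 10⁻²⁷ kg·m/s.
v = p/m = 5.344 × 10⁻²⁷ / 9.109 × 10⁻³¹ = 5.87 × 10³ m/s = 5870 m/s.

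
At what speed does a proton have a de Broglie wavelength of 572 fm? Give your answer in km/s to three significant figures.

p = h/λ = 6.626 × 10⁻³⁴ / 5.720 × 10⁻¹³ = 1.158 × 10⁻²¹ kg·m/s.
v = p/m = 1.158 × 10⁻²¹ / 1.673 × 10⁻²⁷ = 6.92 × 10⁵ m/s = 692 km/s.

v = 692 km/s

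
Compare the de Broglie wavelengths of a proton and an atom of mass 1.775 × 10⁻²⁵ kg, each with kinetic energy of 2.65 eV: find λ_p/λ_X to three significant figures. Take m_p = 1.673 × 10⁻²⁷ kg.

At fixed KE, p = √(2mKE) so λ = h/p ∝ 1/√m.
λ_p/λ_X = √(m_X/m_p) = √(1.775 × 10⁻²⁵/1.673 × 10⁻²⁷) = √(106.1) = 10.3.

λ_p/λ_X = 10.3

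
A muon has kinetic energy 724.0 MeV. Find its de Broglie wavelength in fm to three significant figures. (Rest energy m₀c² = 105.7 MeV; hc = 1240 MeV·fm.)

Total energy E = KE + m₀c² = 724.0 + 105.7 = 829.7 MeV.
(pc)² = E² − (m₀c²)² = (829.7)² − (105.7)² = 6.772 × 10⁵ MeV², so pc = 822.9 MeV.
λ = hc/(pc) = 1240 MeV·fm / 822.9 MeV = 1.51 fm.

λ = 1.51 fm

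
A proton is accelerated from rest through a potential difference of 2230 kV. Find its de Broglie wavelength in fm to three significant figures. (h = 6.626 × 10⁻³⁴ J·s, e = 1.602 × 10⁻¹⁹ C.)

λ = 19.2 fm

KE = eV = 1.602 × 10⁻¹⁹ × 2.230 × 10⁶ = 3.572 × 10⁻¹³ J.
p = √(2mKE) = √(2 × 1.673 × 10⁻²⁷ × 3.572 × 10⁻¹³) = 3.457 × 10⁻²⁰ kg·m/s.
λ = h/p = 6.626 × 10⁻³⁴ / 3.457 × 10⁻²⁰ = 1.92 × 10⁻¹⁴ m = 19.2 fm.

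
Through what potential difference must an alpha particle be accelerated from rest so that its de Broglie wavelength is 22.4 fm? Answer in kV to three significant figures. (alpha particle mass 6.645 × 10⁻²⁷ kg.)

p = h/λ = 6.626 × 10⁻³⁴ / 2.240 × 10⁻¹⁴ = 2.958 × 10⁻²⁰ kg·m/s.
KE = p²/(2m) = 6.584 × 10⁻¹⁴ J.
V = KE/2e = 6.584 × 10⁻¹⁴ / (2 × 1.602 × 10⁻¹⁹) = 205 kV.

V = 205 kV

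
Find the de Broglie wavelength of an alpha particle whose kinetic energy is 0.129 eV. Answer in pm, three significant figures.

λ = 40.0 pm

KE = 0.129 eV = 2.067 × 10⁻²⁰ J.
p = √(2mKE) = √(2 × 6.645 × 10⁻²⁷ × 2.067 × 10⁻²⁰) = 1.657 × 10⁻²³ kg·m/s.
λ = h/p = 6.626 × 10⁻³⁴ / 1.657 × 10⁻²³ = 4.00 × 10⁻¹¹ m = 40.0 pm.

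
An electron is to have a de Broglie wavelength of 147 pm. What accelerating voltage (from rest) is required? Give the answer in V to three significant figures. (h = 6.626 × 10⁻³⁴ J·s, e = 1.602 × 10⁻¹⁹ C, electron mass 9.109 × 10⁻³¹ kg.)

V = 69.6 V

p = h/λ = 6.626 × 10⁻³⁴ / 1.470 × 10⁻¹⁰ = 4.507 × 10⁻²⁴ kg·m/s.
KE = p²/(2m) = 1.115 × 10⁻¹⁷ J.
V = KE/e = 1.115 × 10⁻¹⁷ / (1.602 × 10⁻¹⁹) = 69.6 V.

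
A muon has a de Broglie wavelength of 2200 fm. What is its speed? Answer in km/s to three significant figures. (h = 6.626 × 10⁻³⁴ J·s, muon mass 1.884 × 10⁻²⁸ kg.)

p = h/λ = 6.626 × 10⁻³⁴ / 2.200 × 10⁻¹² = 3.012 × 10⁻²² kg·m/s.
v = p/m = 3.012 × 10⁻²² / 1.884 × 10⁻²⁸ = 1.60 × 10⁶ m/s = 1600 km/s.

v = 1600 km/s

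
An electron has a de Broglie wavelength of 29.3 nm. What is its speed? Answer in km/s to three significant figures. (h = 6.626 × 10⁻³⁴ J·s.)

v = 24.8 km/s

p = h/λ = 6.626 × 10⁻³⁴ / 2.930 × 10⁻⁸ = 2.261 × 10⁻²⁶ kg·m/s.
v = p/m = 2.261 × 10⁻²⁶ / 9.109 × 10⁻³¹ = 2.48 × 10⁴ m/s = 24.8 km/s.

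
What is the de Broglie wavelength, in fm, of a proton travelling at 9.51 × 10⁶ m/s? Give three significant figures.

p = mv = 1.673 × 10⁻²⁷ × 9.51 × 10⁶ = 1.591 × 10⁻²⁰ kg·m/s.
λ = h/p = 6.626 × 10⁻³⁴ / 1.591 × 10⁻²⁰ = 4.16 × 10⁻¹⁴ m = 41.6 fm.

λ = 41.6 fm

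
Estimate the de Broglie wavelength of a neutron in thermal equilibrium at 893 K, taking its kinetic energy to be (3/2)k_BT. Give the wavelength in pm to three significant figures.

KE = (3/2)k_BT = 1.5 × 1.381 × 10⁻²³ × 893 = 1.850 × 10⁻²⁰ J.
p = √(2mKE) = √(2 × 1.675 × 10⁻²⁷ × 1.850 × 10⁻²⁰) = 7.872 × 10⁻²⁴ kg·m/s.
λ = h/p = 8.42 × 10⁻¹¹ m = 84.2 pm.

λ = 84.2 pm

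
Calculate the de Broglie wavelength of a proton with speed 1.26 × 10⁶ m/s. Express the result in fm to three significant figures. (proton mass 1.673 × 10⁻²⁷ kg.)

p = mv = 1.673 × 10⁻²⁷ × 1.26 × 10⁶ = 2.108 × 10⁻²¹ kg·m/s.
λ = h/p = 6.626 × 10⁻³⁴ / 2.108 × 10⁻²¹ = 3.14 × 10⁻¹³ m = 314 fm.

λ = 314 fm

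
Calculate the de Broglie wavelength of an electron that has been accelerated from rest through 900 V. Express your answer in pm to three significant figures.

λ = 40.9 pm

KE = eV = 1.602 × 10⁻¹⁹ × 900.0 = 1.442 × 10⁻¹⁶ J.
p = √(2mKE) = √(2 × 9.109 × 10⁻³¹ × 1.442 × 10⁻¹⁶) = 1.621 × 10⁻²³ kg·m/s.
λ = h/p = 6.626 × 10⁻³⁴ / 1.621 × 10⁻²³ = 4.09 × 10⁻¹¹ m = 40.9 pm.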